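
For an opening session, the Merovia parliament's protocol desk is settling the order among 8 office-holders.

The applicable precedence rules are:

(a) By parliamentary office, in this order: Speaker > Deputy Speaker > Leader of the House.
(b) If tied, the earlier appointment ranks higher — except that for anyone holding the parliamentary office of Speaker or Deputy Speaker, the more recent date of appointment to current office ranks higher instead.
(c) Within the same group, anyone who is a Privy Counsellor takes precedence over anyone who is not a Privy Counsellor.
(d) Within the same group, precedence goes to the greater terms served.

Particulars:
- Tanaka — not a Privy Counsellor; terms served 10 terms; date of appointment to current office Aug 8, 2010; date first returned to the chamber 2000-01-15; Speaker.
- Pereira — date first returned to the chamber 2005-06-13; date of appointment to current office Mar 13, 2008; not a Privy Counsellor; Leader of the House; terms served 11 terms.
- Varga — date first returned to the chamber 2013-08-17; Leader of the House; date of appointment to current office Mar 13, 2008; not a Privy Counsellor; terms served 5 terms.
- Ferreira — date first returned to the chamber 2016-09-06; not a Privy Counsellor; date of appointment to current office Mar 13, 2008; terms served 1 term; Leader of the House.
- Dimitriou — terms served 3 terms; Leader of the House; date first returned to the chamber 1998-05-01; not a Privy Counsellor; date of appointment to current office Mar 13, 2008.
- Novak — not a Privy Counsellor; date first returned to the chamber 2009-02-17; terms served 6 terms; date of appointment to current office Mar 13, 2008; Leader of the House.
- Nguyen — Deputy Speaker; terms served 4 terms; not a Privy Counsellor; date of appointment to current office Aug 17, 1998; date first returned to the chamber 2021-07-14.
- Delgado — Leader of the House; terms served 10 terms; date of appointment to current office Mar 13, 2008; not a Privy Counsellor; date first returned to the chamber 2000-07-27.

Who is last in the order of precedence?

By parliamentary office: Tanaka (Speaker); then Nguyen (Deputy Speaker); then Pereira, Delgado, Novak, Varga, Dimitriou and Ferreira (Leader of the House).
Pereira, Delgado, Novak, Varga, Dimitriou and Ferreira all have date of appointment to current office Mar 13, 2008, so the next rule applies.
Pereira, Delgado, Novak, Varga, Dimitriou and Ferreira are each not a Privy Counsellor, so the next rule applies.
Among Pereira, Delgado, Novak, Varga, Dimitriou and Ferreira, by terms served (higher first): Pereira (11 terms) before Delgado (10 terms) before Novak (6 terms) before Varga (5 terms) before Dimitriou (3 terms) before Ferreira (1 term).
Order: Tanaka, Nguyen, Pereira, Delgado, Novak, Varga, Dimitriou, Ferreira.

Ferreira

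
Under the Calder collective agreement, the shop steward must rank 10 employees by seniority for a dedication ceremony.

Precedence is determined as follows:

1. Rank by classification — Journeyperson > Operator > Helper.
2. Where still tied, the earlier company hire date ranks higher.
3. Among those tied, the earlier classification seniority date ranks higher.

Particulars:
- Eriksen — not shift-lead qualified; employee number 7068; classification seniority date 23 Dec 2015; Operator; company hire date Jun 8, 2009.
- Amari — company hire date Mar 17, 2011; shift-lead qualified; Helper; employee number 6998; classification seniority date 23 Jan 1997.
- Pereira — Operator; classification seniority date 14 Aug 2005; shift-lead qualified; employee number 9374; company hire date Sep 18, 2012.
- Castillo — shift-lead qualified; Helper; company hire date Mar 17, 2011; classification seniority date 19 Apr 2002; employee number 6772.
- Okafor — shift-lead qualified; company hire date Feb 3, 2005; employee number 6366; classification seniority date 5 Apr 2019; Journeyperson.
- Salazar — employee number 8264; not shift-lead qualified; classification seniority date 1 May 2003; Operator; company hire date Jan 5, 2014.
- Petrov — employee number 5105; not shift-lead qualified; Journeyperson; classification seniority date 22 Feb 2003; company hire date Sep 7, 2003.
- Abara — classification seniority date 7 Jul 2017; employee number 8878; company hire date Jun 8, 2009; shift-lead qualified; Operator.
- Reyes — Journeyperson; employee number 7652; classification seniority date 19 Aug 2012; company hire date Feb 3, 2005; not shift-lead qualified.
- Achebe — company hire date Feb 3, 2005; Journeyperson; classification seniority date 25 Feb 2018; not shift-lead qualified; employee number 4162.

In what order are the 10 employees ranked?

Petrov, Reyes, Achebe, Okafor, Eriksen, Abara, Pereira, Salazar, Amari, Castillo

By classification: Petrov, Reyes, Achebe and Okafor (Journeyperson); then Eriksen, Abara, Pereira and Salazar (Operator); then Amari and Castillo (Helper).
Among Petrov, Reyes, Achebe and Okafor, by company hire date (earlier first): Petrov (Sep 7, 2003) before Reyes, Achebe and Okafor (Feb 3, 2005).
Among Reyes, Achebe and Okafor, by classification seniority date (earlier first): Reyes (19 Aug 2012) before Achebe (25 Feb 2018) before Okafor (5 Apr 2019).
Among Eriksen, Abara, Pereira and Salazar, by company hire date (earlier first): Eriksen and Abara (Jun 8, 2009) before Pereira (Sep 18, 2012) before Salazar (Jan 5, 2014).
Among Eriksen and Abara, by classification seniority date (earlier first): Eriksen (23 Dec 2015) before Abara (7 Jul 2017).
Amari and Castillo both have company hire date Mar 17, 2011, so the next rule applies.
Among Amari and Castillo, by classification seniority date (earlier first): Amari (23 Jan 1997) before Castillo (19 Apr 2002).
Full order: Petrov, Reyes, Achebe, Okafor, Eriksen, Abara, Pereira, Salazar, Amari, Castillo.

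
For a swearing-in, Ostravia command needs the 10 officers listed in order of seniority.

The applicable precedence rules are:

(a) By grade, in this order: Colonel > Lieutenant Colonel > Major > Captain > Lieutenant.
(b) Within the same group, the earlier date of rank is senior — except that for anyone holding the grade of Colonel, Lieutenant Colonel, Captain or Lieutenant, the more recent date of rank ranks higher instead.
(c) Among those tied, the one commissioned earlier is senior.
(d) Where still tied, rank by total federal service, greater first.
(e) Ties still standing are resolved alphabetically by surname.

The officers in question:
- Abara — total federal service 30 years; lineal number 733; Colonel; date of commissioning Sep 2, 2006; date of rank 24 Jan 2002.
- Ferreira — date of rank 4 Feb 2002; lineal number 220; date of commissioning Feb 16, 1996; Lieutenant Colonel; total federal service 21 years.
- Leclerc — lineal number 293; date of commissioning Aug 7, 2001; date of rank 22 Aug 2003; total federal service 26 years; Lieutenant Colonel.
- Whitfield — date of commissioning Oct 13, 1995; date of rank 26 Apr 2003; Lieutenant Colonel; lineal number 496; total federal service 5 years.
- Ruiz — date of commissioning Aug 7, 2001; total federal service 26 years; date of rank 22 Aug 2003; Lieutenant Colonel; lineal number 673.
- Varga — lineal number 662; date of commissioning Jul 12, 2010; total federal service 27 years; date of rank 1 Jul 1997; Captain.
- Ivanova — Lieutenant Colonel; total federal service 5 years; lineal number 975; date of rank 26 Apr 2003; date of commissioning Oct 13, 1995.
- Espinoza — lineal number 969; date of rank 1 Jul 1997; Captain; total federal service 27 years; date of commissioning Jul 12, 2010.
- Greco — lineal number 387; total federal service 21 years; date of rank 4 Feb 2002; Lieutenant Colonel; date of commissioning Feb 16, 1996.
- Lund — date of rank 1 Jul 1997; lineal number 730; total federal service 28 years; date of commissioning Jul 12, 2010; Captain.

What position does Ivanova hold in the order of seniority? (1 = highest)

By grade: Abara (Colonel); then Leclerc, Ruiz, Ivanova, Whitfield, Ferreira and Greco (Lieutenant Colonel); then Lund, Espinoza and Varga (Captain).
Among Leclerc, Ruiz, Ivanova, Whitfield, Ferreira and Greco, by date of rank (later first) (reversed rule for this group): Leclerc and Ruiz (22 Aug 2003) before Ivanova and Whitfield (26 Apr 2003) before Ferreira and Greco (4 Feb 2002).
Leclerc and Ruiz both have date of commissioning Aug 7, 2001, so the next rule applies.
Leclerc and Ruiz both have total federal service 26 years, so the next rule applies.
Among Leclerc and Ruiz, alphabetically by surname: Leclerc before Ruiz.
Ivanova and Whitfield both have date of commissioning Oct 13, 1995, so the next rule applies.
Ivanova and Whitfield both have total federal service 5 years, so the next rule applies.
Among Ivanova and Whitfield, alphabetically by surname: Ivanova before Whitfield.
Ferreira and Greco both have date of commissioning Feb 16, 1996, so the next rule applies.
Ferreira and Greco both have total federal service 21 years, so the next rule applies.
Among Ferreira and Greco, alphabetically by surname: Ferreira before Greco.
Lund, Espinoza and Varga all have date of rank 1 Jul 1997, so the next rule applies.
Lund, Espinoza and Varga all have date of commissioning Jul 12, 2010, so the next rule applies.
Among Lund, Espinoza and Varga, by total federal service (higher first): Lund (28 years) before Espinoza and Varga (27 years).
Among Espinoza and Varga, alphabetically by surname: Espinoza before Varga.
Order: Abara, Leclerc, Ruiz, Ivanova, Whitfield, Ferreira, Greco, Lund, Espinoza, Varga. So position 4.

4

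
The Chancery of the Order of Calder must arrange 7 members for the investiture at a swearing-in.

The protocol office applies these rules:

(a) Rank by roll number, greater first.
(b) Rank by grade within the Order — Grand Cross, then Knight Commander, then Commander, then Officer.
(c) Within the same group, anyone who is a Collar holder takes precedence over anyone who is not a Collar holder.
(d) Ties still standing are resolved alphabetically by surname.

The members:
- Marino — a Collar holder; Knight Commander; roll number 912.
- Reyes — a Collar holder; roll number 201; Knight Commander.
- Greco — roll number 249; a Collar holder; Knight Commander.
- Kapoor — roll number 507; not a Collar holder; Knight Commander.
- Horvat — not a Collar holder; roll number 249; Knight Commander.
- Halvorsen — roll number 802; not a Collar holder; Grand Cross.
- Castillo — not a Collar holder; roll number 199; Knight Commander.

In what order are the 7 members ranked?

By roll number (higher first): Marino (912); then Halvorsen (802); then Kapoor (507); then Greco and Horvat (both 249); then Reyes (201); then Castillo (199).
Greco and Horvat are each Knight Commander, so the next rule applies.
Among Greco and Horvat, a Collar holder before not a Collar holder: Greco (a Collar holder) before Horvat (not a Collar holder).
Full order: Marino, Halvorsen, Kapoor, Greco, Horvat, Reyes, Castillo.

Marino, Halvorsen, Kapoor, Greco, Horvat, Reyes, Castillo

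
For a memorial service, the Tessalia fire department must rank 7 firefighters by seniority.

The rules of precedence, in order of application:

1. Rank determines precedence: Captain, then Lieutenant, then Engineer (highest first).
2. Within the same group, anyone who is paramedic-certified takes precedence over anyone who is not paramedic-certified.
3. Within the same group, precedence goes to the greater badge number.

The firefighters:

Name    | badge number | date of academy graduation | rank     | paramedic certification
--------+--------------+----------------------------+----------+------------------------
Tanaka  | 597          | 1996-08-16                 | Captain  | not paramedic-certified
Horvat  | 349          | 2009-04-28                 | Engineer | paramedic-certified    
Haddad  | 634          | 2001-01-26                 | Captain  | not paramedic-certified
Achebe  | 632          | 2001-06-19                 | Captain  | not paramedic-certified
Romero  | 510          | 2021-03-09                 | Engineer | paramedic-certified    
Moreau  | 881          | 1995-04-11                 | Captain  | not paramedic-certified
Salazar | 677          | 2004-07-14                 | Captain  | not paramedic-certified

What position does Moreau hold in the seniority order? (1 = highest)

1

By rank: Moreau, Salazar, Haddad, Achebe and Tanaka (Captain); then Romero and Horvat (Engineer).
Moreau, Salazar, Haddad, Achebe and Tanaka are each not paramedic-certified, so the next rule applies.
Among Moreau, Salazar, Haddad, Achebe and Tanaka, by badge number (higher first): Moreau (881) before Salazar (677) before Haddad (634) before Achebe (632) before Tanaka (597).
Romero and Horvat are each paramedic-certified, so the next rule applies.
Among Romero and Horvat, by badge number (higher first): Romero (510) before Horvat (349).
Order: Moreau, Salazar, Haddad, Achebe, Tanaka, Romero, Horvat. So position 1.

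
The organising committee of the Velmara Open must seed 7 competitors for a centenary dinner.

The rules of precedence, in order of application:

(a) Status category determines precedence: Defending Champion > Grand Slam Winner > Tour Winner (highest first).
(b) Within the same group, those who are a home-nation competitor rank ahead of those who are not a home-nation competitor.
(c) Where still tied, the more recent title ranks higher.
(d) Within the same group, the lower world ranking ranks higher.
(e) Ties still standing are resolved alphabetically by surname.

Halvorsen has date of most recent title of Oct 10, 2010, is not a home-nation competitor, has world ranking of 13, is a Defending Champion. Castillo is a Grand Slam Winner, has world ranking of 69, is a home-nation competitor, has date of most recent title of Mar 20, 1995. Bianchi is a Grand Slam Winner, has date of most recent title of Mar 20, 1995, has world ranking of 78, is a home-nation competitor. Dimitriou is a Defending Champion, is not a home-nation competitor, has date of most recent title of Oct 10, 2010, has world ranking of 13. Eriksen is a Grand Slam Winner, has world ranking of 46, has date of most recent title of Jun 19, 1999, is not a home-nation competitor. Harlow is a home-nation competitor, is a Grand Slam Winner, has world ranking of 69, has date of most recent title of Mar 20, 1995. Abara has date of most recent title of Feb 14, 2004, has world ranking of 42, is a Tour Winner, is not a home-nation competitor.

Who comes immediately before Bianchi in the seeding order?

Harlow

By status category: Dimitriou and Halvorsen (Defending Champion); then Castillo, Harlow, Bianchi and Eriksen (Grand Slam Winner); then Abara (Tour Winner).
Dimitriou and Halvorsen are each not a home-nation competitor, so the next rule applies.
Dimitriou and Halvorsen both have date of most recent title Oct 10, 2010, so the next rule applies.
Dimitriou and Halvorsen both have world ranking 13, so the next rule applies.
Among Dimitriou and Halvorsen, alphabetically by surname: Dimitriou before Halvorsen.
Among Castillo, Harlow, Bianchi and Eriksen, a home-nation competitor before not a home-nation competitor: Castillo, Harlow and Bianchi (a home-nation competitor) before Eriksen (not a home-nation competitor).
Castillo, Harlow and Bianchi all have date of most recent title Mar 20, 1995, so the next rule applies.
Among Castillo, Harlow and Bianchi, by world ranking (lower first): Castillo and Harlow (69) before Bianchi (78).
Among Castillo and Harlow, alphabetically by surname: Castillo before Harlow.
Order: Dimitriou, Halvorsen, Castillo, Harlow, Bianchi, Eriksen, Abara.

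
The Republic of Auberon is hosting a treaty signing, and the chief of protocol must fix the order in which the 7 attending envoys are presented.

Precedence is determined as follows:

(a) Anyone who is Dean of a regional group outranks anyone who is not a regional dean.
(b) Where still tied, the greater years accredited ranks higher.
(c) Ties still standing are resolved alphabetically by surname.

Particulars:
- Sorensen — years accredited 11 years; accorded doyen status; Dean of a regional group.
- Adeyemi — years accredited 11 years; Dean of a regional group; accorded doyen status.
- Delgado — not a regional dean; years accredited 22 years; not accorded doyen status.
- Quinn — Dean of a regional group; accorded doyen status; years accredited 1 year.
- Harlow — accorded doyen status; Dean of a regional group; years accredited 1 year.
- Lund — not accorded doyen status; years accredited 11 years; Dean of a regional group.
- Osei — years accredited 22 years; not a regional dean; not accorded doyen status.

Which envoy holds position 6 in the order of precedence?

By the first rule: Adeyemi, Lund, Sorensen, Harlow and Quinn (each Dean of a regional group); then Delgado and Osei (both not a regional dean).
Among Adeyemi, Lund, Sorensen, Harlow and Quinn, by years accredited (higher first): Adeyemi, Lund and Sorensen (11 years) before Harlow and Quinn (1 year).
Among Adeyemi, Lund and Sorensen, alphabetically by surname: Adeyemi before Lund before Sorensen.
Among Harlow and Quinn, alphabetically by surname: Harlow before Quinn.
Delgado and Osei both have years accredited 22 years, so the next rule applies.
Among Delgado and Osei, alphabetically by surname: Delgado before Osei.
Order: Adeyemi, Lund, Sorensen, Harlow, Quinn, Delgado, Osei.

Delgado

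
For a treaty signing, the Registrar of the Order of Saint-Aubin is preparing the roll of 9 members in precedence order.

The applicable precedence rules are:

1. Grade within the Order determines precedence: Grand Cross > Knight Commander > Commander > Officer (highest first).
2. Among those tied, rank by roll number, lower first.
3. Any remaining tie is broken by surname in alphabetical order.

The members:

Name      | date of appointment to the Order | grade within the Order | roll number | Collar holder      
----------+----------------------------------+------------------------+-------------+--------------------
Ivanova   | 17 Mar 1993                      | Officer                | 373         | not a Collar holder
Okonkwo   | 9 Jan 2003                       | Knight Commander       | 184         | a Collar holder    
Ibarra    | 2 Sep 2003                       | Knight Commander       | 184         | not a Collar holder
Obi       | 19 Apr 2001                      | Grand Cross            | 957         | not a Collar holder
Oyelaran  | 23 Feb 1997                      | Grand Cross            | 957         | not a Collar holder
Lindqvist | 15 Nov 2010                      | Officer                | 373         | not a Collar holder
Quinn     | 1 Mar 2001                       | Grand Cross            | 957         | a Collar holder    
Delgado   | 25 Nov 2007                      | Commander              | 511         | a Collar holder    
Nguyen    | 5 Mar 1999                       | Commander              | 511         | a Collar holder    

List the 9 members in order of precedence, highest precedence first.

Obi, Oyelaran, Quinn, Ibarra, Okonkwo, Delgado, Nguyen, Ivanova, Lindqvist

By grade within the Order: Obi, Oyelaran and Quinn (Grand Cross); then Ibarra and Okonkwo (Knight Commander); then Delgado and Nguyen (Commander); then Ivanova and Lindqvist (Officer).
Obi, Oyelaran and Quinn all have roll number 957, so the next rule applies.
Among Obi, Oyelaran and Quinn, alphabetically by surname: Obi before Oyelaran before Quinn.
Ibarra and Okonkwo both have roll number 184, so the next rule applies.
Among Ibarra and Okonkwo, alphabetically by surname: Ibarra before Okonkwo.
Delgado and Nguyen both have roll number 511, so the next rule applies.
Among Delgado and Nguyen, alphabetically by surname: Delgado before Nguyen.
Ivanova and Lindqvist both have roll number 373, so the next rule applies.
Among Ivanova and Lindqvist, alphabetically by surname: Ivanova before Lindqvist.
Full order: Obi, Oyelaran, Quinn, Ibarra, Okonkwo, Delgado, Nguyen, Ivanova, Lindqvist.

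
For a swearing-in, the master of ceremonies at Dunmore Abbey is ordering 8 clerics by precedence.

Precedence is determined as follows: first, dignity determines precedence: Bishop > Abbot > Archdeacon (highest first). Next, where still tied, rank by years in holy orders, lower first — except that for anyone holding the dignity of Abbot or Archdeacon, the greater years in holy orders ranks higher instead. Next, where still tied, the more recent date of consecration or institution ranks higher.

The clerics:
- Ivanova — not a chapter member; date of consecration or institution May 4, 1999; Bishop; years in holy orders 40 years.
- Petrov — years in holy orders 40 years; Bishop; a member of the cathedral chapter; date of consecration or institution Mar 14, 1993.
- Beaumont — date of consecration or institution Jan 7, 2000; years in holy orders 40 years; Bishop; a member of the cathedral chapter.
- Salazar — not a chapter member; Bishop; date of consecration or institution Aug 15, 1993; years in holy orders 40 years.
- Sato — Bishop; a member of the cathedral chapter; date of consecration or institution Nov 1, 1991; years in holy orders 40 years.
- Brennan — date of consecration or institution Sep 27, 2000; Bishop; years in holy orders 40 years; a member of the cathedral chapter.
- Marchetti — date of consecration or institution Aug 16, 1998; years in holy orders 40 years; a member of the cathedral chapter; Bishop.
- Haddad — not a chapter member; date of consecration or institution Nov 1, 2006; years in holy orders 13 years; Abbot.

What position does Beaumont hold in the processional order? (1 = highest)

By dignity: Brennan, Beaumont, Ivanova, Marchetti, Salazar, Petrov and Sato (Bishop); then Haddad (Abbot).
Brennan, Beaumont, Ivanova, Marchetti, Salazar, Petrov and Sato all have years in holy orders 40 years, so the next rule applies.
Among Brennan, Beaumont, Ivanova, Marchetti, Salazar, Petrov and Sato, by date of consecration or institution (later first): Brennan (Sep 27, 2000) before Beaumont (Jan 7, 2000) before Ivanova (May 4, 1999) before Marchetti (Aug 16, 1998) before Salazar (Aug 15, 1993) before Petrov (Mar 14, 1993) before Sato (Nov 1, 1991).
Order: Brennan, Beaumont, Ivanova, Marchetti, Salazar, Petrov, Sato, Haddad. So position 2.

2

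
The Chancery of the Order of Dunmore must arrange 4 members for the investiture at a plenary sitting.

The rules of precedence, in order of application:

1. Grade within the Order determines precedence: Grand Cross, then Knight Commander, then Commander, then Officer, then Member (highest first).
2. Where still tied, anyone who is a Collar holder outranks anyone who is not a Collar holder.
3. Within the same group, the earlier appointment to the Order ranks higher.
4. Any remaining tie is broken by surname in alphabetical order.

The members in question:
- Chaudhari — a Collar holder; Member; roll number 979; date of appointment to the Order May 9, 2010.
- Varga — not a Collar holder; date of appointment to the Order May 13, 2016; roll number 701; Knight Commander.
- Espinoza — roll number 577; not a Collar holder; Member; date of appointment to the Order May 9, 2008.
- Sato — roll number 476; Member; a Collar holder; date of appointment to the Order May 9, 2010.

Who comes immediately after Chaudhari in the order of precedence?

Sato

By grade within the Order: Varga (Knight Commander); then Chaudhari, Sato and Espinoza (Member).
Among Chaudhari, Sato and Espinoza, a Collar holder before not a Collar holder: Chaudhari and Sato (a Collar holder) before Espinoza (not a Collar holder).
Chaudhari and Sato both have date of appointment to the Order May 9, 2010, so the next rule applies.
Among Chaudhari and Sato, alphabetically by surname: Chaudhari before Sato.
Order: Varga, Chaudhari, Sato, Espinoza.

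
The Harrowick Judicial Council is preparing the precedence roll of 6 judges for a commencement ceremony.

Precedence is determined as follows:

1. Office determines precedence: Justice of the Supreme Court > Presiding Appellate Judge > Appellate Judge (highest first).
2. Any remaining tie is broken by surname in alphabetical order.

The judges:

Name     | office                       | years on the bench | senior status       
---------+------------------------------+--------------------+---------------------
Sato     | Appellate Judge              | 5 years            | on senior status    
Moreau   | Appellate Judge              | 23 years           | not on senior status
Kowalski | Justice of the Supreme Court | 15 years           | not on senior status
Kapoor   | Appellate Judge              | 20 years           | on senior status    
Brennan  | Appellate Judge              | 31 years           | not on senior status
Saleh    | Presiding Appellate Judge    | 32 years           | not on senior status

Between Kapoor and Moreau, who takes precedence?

Kapoor

By office: Kowalski (Justice of the Supreme Court); then Saleh (Presiding Appellate Judge); then Brennan, Kapoor, Moreau and Sato (Appellate Judge).
Among Brennan, Kapoor, Moreau and Sato, alphabetically by surname: Brennan before Kapoor before Moreau before Sato.
So Kapoor takes precedence.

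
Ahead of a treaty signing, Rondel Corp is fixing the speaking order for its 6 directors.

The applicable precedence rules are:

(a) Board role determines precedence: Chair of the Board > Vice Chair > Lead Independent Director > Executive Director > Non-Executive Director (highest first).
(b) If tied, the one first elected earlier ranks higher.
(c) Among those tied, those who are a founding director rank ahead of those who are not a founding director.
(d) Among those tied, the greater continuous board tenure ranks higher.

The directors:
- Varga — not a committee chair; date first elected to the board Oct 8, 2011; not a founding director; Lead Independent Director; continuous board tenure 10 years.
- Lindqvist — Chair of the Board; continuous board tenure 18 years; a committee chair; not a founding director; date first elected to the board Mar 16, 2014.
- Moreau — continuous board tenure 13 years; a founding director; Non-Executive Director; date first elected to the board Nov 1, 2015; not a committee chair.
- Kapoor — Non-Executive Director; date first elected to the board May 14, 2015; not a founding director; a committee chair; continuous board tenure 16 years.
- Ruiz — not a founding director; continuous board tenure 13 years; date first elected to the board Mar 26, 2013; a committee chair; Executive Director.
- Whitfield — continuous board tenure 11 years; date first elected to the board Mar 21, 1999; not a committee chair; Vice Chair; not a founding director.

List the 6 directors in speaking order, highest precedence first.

Lindqvist, Whitfield, Varga, Ruiz, Kapoor, Moreau

By board role: Lindqvist (Chair of the Board); then Whitfield (Vice Chair); then Varga (Lead Independent Director); then Ruiz (Executive Director); then Kapoor and Moreau (Non-Executive Director).
Among Kapoor and Moreau, by date first elected to the board (earlier first): Kapoor (May 14, 2015) before Moreau (Nov 1, 2015).
Full order: Lindqvist, Whitfield, Varga, Ruiz, Kapoor, Moreau.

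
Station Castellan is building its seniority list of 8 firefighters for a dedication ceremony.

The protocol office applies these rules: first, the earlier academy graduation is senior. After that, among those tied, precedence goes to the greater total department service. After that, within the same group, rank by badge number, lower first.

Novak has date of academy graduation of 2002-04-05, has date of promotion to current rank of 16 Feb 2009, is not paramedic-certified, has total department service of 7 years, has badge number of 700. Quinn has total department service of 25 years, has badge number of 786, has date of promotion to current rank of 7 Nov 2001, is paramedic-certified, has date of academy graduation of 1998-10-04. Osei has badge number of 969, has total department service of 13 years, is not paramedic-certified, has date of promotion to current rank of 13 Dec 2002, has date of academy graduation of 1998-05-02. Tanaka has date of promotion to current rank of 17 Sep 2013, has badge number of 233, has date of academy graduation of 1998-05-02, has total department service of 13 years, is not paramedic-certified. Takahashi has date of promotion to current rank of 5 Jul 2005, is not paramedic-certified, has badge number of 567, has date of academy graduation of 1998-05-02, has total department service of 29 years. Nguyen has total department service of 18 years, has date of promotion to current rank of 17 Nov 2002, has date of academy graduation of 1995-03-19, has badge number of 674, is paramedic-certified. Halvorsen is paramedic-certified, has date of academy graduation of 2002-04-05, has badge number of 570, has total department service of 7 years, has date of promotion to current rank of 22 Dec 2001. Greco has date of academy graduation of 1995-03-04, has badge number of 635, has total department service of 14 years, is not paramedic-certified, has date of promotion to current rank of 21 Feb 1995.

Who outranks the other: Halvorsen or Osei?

Osei

By date of academy graduation (earlier first): Greco (1995-03-04); then Nguyen (1995-03-19); then Takahashi, Tanaka and Osei (each 1998-05-02); then Quinn (1998-10-04); then Halvorsen and Novak (both 2002-04-05).
Among Takahashi, Tanaka and Osei, by total department service (higher first): Takahashi (29 years) before Tanaka and Osei (13 years).
Among Tanaka and Osei, by badge number (lower first): Tanaka (233) before Osei (969).
Halvorsen and Novak both have total department service 7 years, so the next rule applies.
Among Halvorsen and Novak, by badge number (lower first): Halvorsen (570) before Novak (700).
So Osei takes precedence.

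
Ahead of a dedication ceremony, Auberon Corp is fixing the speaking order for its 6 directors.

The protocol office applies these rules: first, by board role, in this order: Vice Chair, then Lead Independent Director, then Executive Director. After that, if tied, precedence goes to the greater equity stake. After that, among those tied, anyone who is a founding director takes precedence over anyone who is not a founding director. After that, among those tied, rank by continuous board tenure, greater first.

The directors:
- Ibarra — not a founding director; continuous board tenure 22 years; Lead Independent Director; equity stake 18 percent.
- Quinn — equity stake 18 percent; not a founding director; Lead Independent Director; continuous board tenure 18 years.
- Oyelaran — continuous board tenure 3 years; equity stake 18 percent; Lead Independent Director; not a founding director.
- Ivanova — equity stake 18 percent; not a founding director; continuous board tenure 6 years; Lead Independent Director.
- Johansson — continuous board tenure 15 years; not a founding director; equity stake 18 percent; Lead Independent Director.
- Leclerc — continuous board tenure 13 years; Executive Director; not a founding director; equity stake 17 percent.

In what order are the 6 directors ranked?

Ibarra, Quinn, Johansson, Ivanova, Oyelaran, Leclerc

By board role: Ibarra, Quinn, Johansson, Ivanova and Oyelaran (Lead Independent Director); then Leclerc (Executive Director).
Ibarra, Quinn, Johansson, Ivanova and Oyelaran all have equity stake 18 percent, so the next rule applies.
Ibarra, Quinn, Johansson, Ivanova and Oyelaran are each not a founding director, so the next rule applies.
Among Ibarra, Quinn, Johansson, Ivanova and Oyelaran, by continuous board tenure (higher first): Ibarra (22 years) before Quinn (18 years) before Johansson (15 years) before Ivanova (6 years) before Oyelaran (3 years).
Full order: Ibarra, Quinn, Johansson, Ivanova, Oyelaran, Leclerc.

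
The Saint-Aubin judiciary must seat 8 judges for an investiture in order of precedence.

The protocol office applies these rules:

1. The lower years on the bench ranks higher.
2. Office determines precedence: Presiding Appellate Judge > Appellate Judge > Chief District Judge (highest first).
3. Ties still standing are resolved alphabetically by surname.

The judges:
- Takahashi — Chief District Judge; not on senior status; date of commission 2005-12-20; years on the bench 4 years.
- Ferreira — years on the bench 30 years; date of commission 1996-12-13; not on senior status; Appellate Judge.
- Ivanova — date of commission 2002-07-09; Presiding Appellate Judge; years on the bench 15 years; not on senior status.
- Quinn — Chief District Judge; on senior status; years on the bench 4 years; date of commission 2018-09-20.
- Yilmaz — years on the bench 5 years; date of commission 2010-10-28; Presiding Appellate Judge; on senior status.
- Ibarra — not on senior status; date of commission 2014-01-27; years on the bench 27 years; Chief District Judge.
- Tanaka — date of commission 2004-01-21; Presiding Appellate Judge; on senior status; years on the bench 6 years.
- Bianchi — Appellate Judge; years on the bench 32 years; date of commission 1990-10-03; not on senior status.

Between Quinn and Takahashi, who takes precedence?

Quinn

By years on the bench (lower first): Quinn and Takahashi (both 4 years); then Yilmaz (5 years); then Tanaka (6 years); then Ivanova (15 years); then Ibarra (27 years); then Ferreira (30 years); then Bianchi (32 years).
Quinn and Takahashi are each Chief District Judge, so the next rule applies.
Among Quinn and Takahashi, alphabetically by surname: Quinn before Takahashi.
So Quinn takes precedence.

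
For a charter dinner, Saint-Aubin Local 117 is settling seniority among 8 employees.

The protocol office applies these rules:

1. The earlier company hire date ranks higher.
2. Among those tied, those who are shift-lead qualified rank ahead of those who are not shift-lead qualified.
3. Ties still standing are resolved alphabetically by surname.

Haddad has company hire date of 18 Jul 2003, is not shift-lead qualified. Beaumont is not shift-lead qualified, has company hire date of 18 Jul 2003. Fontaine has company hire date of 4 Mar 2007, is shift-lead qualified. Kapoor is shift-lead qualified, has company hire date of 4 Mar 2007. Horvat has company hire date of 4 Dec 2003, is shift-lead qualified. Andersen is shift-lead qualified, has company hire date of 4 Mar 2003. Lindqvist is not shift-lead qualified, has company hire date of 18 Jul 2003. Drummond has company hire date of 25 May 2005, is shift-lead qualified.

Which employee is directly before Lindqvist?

Haddad

By company hire date (earlier first): Andersen (4 Mar 2003); then Beaumont, Haddad and Lindqvist (each 18 Jul 2003); then Horvat (4 Dec 2003); then Drummond (25 May 2005); then Fontaine and Kapoor (both 4 Mar 2007).
Beaumont, Haddad and Lindqvist are each not shift-lead qualified, so the next rule applies.
Among Beaumont, Haddad and Lindqvist, alphabetically by surname: Beaumont before Haddad before Lindqvist.
Fontaine and Kapoor are each shift-lead qualified, so the next rule applies.
Among Fontaine and Kapoor, alphabetically by surname: Fontaine before Kapoor.
Order: Andersen, Beaumont, Haddad, Lindqvist, Horvat, Drummond, Fontaine, Kapoor.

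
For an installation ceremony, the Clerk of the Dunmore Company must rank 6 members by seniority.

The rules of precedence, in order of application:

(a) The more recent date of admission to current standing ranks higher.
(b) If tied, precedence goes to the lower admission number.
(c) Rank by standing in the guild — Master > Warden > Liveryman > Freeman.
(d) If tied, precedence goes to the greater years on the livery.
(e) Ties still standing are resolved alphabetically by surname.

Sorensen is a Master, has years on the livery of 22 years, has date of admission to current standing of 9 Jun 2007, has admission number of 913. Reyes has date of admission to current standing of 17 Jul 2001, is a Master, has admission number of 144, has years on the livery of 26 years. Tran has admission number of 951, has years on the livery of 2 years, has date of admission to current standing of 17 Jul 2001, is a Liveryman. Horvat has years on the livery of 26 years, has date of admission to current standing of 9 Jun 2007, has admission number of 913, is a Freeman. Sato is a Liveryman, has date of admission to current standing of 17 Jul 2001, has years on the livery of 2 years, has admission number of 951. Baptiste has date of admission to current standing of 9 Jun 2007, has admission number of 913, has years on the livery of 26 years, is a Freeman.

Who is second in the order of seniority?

Baptiste

By date of admission to current standing (later first): Sorensen, Baptiste and Horvat (each 9 Jun 2007); then Reyes, Sato and Tran (each 17 Jul 2001).
Sorensen, Baptiste and Horvat all have admission number 913, so the next rule applies.
Among Sorensen, Baptiste and Horvat, by standing in the guild: Sorensen (Master) before Baptiste and Horvat (Freeman).
Baptiste and Horvat both have years on the livery 26 years, so the next rule applies.
Among Baptiste and Horvat, alphabetically by surname: Baptiste before Horvat.
Among Reyes, Sato and Tran, by admission number (lower first): Reyes (144) before Sato and Tran (951).
Sato and Tran are each Liveryman, so the next rule applies.
Sato and Tran both have years on the livery 2 years, so the next rule applies.
Among Sato and Tran, alphabetically by surname: Sato before Tran.
Order: Sorensen, Baptiste, Horvat, Reyes, Sato, Tran.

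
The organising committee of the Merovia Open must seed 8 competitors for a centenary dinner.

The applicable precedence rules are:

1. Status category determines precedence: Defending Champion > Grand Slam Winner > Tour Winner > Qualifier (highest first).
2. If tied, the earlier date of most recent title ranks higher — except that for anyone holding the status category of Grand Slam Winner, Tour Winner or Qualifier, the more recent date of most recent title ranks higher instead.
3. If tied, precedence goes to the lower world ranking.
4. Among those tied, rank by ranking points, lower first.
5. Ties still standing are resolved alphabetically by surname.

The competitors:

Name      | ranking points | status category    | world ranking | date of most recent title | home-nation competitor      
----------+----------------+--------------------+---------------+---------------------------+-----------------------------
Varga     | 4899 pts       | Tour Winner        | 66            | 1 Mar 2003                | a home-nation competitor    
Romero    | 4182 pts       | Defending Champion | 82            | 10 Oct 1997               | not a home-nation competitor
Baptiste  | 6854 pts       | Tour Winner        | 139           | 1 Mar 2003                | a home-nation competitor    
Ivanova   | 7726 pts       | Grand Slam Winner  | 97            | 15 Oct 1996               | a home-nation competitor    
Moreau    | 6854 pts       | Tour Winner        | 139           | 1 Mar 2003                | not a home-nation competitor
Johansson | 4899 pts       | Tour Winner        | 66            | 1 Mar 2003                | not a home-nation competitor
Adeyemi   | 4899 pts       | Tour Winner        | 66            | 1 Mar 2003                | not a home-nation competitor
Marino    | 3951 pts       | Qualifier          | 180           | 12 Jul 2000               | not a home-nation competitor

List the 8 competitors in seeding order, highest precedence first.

Romero, Ivanova, Adeyemi, Johansson, Varga, Baptiste, Moreau, Marino

By status category: Romero (Defending Champion); then Ivanova (Grand Slam Winner); then Adeyemi, Johansson, Varga, Baptiste and Moreau (Tour Winner); then Marino (Qualifier).
Adeyemi, Johansson, Varga, Baptiste and Moreau all have date of most recent title 1 Mar 2003, so the next rule applies.
Among Adeyemi, Johansson, Varga, Baptiste and Moreau, by world ranking (lower first): Adeyemi, Johansson and Varga (66) before Baptiste and Moreau (139).
Adeyemi, Johansson and Varga all have ranking points 4899 pts, so the next rule applies.
Among Adeyemi, Johansson and Varga, alphabetically by surname: Adeyemi before Johansson before Varga.
Baptiste and Moreau both have ranking points 6854 pts, so the next rule applies.
Among Baptiste and Moreau, alphabetically by surname: Baptiste before Moreau.
Full order: Romero, Ivanova, Adeyemi, Johansson, Varga, Baptiste, Moreau, Marino.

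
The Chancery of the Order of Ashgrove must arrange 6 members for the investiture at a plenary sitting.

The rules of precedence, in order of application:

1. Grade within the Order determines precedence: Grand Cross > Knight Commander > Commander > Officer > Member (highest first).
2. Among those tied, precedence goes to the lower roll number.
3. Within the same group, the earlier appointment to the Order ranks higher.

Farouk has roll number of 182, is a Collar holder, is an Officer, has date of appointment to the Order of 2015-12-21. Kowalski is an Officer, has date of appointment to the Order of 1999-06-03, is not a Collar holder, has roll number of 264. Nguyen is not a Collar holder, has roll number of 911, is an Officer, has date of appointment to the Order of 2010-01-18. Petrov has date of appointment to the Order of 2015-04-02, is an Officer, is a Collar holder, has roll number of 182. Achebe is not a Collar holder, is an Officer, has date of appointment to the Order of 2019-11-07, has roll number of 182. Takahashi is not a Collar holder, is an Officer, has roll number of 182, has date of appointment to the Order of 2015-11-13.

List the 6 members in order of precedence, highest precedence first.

Petrov, Takahashi, Farouk, Achebe, Kowalski, Nguyen

By grade within the Order: Petrov, Takahashi, Farouk, Achebe, Kowalski and Nguyen (Officer).
Among Petrov, Takahashi, Farouk, Achebe, Kowalski and Nguyen, by roll number (lower first): Petrov, Takahashi, Farouk and Achebe (182) before Kowalski (264) before Nguyen (911).
Among Petrov, Takahashi, Farouk and Achebe, by date of appointment to the Order (earlier first): Petrov (2015-04-02) before Takahashi (2015-11-13) before Farouk (2015-12-21) before Achebe (2019-11-07).
Full order: Petrov, Takahashi, Farouk, Achebe, Kowalski, Nguyen.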